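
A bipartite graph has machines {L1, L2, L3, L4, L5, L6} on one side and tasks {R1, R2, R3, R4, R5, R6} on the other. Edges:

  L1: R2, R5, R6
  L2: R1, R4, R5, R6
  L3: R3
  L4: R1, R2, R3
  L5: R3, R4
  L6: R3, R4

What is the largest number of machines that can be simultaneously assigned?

5

Unit-capacity flow: source→left, listed edges, right→sink; max matching = max flow.
Augmenting path L1→R2 (+1); matched 1.
Augmenting path L2→R1 (+1); matched 2.
Augmenting path L3→R3 (+1); matched 3.
Augmenting path L5→R4 (+1); matched 4.
Augmenting path L4→R1→L2→R5 (+1); matched 5.
No augmenting path remains; maximum matching = 5.
König certificate: {L1, L2, L4, R3, R4} is a vertex cover of size 5 (every listed pair touches it), so no matching can be larger.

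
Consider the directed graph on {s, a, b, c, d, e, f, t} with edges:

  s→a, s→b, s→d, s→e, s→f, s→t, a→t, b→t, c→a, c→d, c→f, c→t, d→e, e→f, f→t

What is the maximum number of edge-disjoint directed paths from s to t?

Assign every edge capacity 1; by Menger, the answer equals the max flow.
Path s→t (+1); total 1.
Path s→a→t (+1); total 2.
Path s→b→t (+1); total 3.
Path s→f→t (+1); total 4.
No residual s→t path; max flow = 4.
Certifying cut of size 4: {f→t, s→a, s→b, s→t}.

4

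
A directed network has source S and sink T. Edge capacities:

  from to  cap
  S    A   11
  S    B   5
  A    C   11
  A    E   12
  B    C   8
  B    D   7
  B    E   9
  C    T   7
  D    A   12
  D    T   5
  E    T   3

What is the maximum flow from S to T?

Augment S→A→C→T: bottleneck 7, flow now 7.
Augment S→A→E→T: bottleneck 3, flow now 10.
Augment S→B→D→T: bottleneck 5, flow now 15.
No augmenting path remains; maximum flow = 15.
In the residual graph, reachable from S: {S, A, C, E}.
Min-cut edges: S→B (5), C→T (7), E→T (3); capacity 5 + 7 + 3 = 15.
This cut is saturated, so no flow can exceed 15.

15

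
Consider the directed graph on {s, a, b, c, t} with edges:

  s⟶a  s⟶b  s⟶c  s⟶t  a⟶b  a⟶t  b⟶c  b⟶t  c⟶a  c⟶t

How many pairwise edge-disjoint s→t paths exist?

Assign every edge capacity 1; by Menger, the answer equals the max flow.
Path s→t (+1); total 1.
Path s→a→t (+1); total 2.
Path s→b→t (+1); total 3.
Path s→c→t (+1); total 4.
No residual s→t path; max flow = 4.
Certifying cut of size 4: {s→a, s→b, s→c, s→t}.

4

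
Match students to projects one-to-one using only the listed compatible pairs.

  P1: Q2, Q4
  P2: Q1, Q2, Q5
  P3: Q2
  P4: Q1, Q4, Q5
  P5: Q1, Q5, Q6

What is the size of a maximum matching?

Unit-capacity flow: source→left, listed edges, right→sink; max matching = max flow.
Augmenting path P1→Q2 (+1); matched 1.
Augmenting path P2→Q1 (+1); matched 2.
Augmenting path P4→Q4 (+1); matched 3.
Augmenting path P5→Q5 (+1); matched 4.
Augmenting path P3→Q2→P1→Q4→P4→Q5→P5→Q6 (+1); matched 5.
No augmenting path remains; maximum matching = 5.
König certificate: {P1, P2, P3, P4, P5} is a vertex cover of size 5 (every listed pair touches it), so no matching can be larger.

5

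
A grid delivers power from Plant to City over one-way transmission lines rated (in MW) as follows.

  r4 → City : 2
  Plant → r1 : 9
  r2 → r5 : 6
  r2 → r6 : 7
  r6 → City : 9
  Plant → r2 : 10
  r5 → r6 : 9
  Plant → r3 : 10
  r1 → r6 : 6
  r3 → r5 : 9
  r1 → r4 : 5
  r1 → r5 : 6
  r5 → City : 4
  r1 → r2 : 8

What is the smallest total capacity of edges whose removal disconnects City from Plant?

15

Augment Plant→r1→r4→City: bottleneck 2, flow now 2.
Augment Plant→r1→r5→City: bottleneck 4, flow now 6.
Augment Plant→r1→r6→City: bottleneck 3, flow now 9.
Augment Plant→r2→r6→City: bottleneck 6, flow now 15.
No augmenting path remains; maximum flow = 15.
By max-flow min-cut, the minimum cut capacity equals the max flow.
In the residual graph, reachable from Plant: {Plant, r1, r2, r3, r4, r5, r6}.
Min-cut edges: r4→City (2), r5→City (4), r6→City (9); capacity 2 + 4 + 9 = 15.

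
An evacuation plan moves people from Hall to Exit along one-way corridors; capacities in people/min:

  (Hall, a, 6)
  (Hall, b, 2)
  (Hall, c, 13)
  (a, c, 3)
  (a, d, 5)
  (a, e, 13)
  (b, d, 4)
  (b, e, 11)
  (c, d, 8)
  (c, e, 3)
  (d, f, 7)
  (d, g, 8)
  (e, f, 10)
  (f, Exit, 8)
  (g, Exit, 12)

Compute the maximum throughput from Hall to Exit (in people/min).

Augment Hall→a→d→f→Exit: bottleneck 5, flow now 5.
Augment Hall→a→e→f→Exit: bottleneck 1, flow now 6.
Augment Hall→b→d→f→Exit: bottleneck 2, flow now 8.
Augment Hall→c→d→g→Exit: bottleneck 8, flow now 16.
No augmenting path remains; maximum flow = 16.
In the residual graph, reachable from Hall: {Hall, a, b, c, d, e, f}.
Min-cut edges: d→g (8), f→Exit (8); capacity 8 + 8 = 16.
This cut is saturated, so no flow can exceed 16.

16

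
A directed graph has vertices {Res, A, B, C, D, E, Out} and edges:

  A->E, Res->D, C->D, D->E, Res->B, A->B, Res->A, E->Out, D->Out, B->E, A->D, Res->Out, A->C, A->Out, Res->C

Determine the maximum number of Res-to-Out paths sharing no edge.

4

Assign every edge capacity 1; by Menger, the answer equals the max flow.
Path Res→Out (+1); total 1.
Path Res→A→Out (+1); total 2.
Path Res→D→Out (+1); total 3.
Path Res→B→E→Out (+1); total 4.
No residual Res→Out path; max flow = 4.
Certifying cut of size 4: {D→Out, E→Out, Res→A, Res→Out}.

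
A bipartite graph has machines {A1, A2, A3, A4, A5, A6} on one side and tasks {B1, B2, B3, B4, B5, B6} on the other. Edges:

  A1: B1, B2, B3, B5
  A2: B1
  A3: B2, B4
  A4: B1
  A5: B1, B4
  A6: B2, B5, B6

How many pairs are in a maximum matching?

Unit-capacity flow: source→left, listed edges, right→sink; max matching = max flow.
Augmenting path A1→B1 (+1); matched 1.
Augmenting path A3→B2 (+1); matched 2.
Augmenting path A5→B4 (+1); matched 3.
Augmenting path A6→B5 (+1); matched 4.
Augmenting path A2→B1→A1→B3 (+1); matched 5.
No augmenting path remains; maximum matching = 5.
König certificate: {A1, A3, A5, A6, B1} is a vertex cover of size 5 (every listed pair touches it), so no matching can be larger.

5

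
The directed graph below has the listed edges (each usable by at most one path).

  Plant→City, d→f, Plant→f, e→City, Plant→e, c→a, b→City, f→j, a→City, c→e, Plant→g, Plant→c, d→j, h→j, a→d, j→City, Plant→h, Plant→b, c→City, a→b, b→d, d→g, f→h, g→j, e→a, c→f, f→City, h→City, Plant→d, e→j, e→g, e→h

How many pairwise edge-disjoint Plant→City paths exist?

7

Assign every edge capacity 1; by Menger, the answer equals the max flow.
Path Plant→City (+1); total 1.
Path Plant→b→City (+1); total 2.
Path Plant→c→City (+1); total 3.
Path Plant→e→City (+1); total 4.
Path Plant→f→City (+1); total 5.
Path Plant→h→City (+1); total 6.
Path Plant→d→j→City (+1); total 7.
No residual Plant→City path; max flow = 7.
Certifying cut of size 7: {Plant→City, Plant→b, Plant→c, Plant→e, f→City, h→City, j→City}.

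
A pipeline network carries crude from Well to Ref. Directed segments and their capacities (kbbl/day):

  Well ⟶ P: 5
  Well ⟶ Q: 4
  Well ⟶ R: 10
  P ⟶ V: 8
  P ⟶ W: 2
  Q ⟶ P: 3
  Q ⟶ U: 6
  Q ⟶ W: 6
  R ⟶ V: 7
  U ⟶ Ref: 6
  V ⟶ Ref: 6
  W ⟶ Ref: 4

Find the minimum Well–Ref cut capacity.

Augment Well→P→V→Ref: bottleneck 5, flow now 5.
Augment Well→Q→U→Ref: bottleneck 4, flow now 9.
Augment Well→R→V→Ref: bottleneck 1, flow now 10.
Augment Well→R→V→P→W→Ref: bottleneck 2, flow now 12. (uses reverse residual edge)
No augmenting path remains; maximum flow = 12.
By max-flow min-cut, the minimum cut capacity equals the max flow.
In the residual graph, reachable from Well: {Well, P, R, V}.
Min-cut edges: Well→Q (4), P→W (2), V→Ref (6); capacity 4 + 2 + 6 = 12.

12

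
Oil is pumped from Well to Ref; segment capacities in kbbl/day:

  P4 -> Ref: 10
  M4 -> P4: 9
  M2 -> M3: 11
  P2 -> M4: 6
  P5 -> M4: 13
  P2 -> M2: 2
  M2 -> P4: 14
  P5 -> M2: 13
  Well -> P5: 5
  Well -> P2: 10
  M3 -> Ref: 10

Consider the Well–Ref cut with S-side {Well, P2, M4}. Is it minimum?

Given cut capacity: 5 + 2 + 9 = 16.
Augment Well→P5→M4→P4→Ref: bottleneck 5, flow now 5.
Augment Well→P2→M4→P4→Ref: bottleneck 4, flow now 9.
Augment Well→P2→M2→M3→Ref: bottleneck 2, flow now 11.
Augment Well→P2→M4→P5→M2→M3→Ref: bottleneck 2, flow now 13. (uses reverse residual edge)
No augmenting path remains; maximum flow = 13.
In the residual graph, reachable from Well: {Well, P2}.
Min-cut edges: Well→P5 (5), P2→M4 (6), P2→M2 (2); capacity 5 + 6 + 2 = 13.
Cut capacity 16 exceeds the max flow 13, so it is not minimum.

No — its capacity is 16, but the minimum cut has capacity 13.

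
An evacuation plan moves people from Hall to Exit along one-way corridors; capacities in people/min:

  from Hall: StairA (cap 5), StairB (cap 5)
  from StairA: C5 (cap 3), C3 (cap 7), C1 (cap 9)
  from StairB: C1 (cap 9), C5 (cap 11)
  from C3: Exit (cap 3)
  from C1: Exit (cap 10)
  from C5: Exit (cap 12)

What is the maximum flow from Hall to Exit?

Augment Hall→StairA→C3→Exit: bottleneck 3, flow now 3.
Augment Hall→StairA→C1→Exit: bottleneck 2, flow now 5.
Augment Hall→StairB→C1→Exit: bottleneck 5, flow now 10.
No augmenting path remains; maximum flow = 10.
In the residual graph, reachable from Hall: {Hall}.
Min-cut edges: Hall→StairA (5), Hall→StairB (5); capacity 5 + 5 = 10.
This cut is saturated, so no flow can exceed 10.

10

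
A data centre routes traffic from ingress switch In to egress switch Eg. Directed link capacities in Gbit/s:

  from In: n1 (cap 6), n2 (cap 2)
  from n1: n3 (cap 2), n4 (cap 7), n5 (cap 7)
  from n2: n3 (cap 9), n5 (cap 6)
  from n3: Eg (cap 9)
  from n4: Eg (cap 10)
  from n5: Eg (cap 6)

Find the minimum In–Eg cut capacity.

8

Augment In→n1→n3→Eg: bottleneck 2, flow now 2.
Augment In→n1→n4→Eg: bottleneck 4, flow now 6.
Augment In→n2→n3→Eg: bottleneck 2, flow now 8.
No augmenting path remains; maximum flow = 8.
By max-flow min-cut, the minimum cut capacity equals the max flow.
In the residual graph, reachable from In: {In}.
Min-cut edges: In→n1 (6), In→n2 (2); capacity 6 + 2 = 8.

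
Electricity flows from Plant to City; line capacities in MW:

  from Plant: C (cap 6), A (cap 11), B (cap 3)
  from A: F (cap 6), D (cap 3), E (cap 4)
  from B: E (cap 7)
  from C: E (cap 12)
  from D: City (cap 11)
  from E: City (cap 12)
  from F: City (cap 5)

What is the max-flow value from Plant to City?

Augment Plant→A→D→City: bottleneck 3, flow now 3.
Augment Plant→A→E→City: bottleneck 4, flow now 7.
Augment Plant→A→F→City: bottleneck 4, flow now 11.
Augment Plant→B→E→City: bottleneck 3, flow now 14.
Augment Plant→C→E→City: bottleneck 5, flow now 19.
Augment Plant→C→E→A→F→City: bottleneck 1, flow now 20. (uses reverse residual edge)
No augmenting path remains; maximum flow = 20.
In the residual graph, reachable from Plant: {Plant}.
Min-cut edges: Plant→A (11), Plant→B (3), Plant→C (6); capacity 11 + 3 + 6 = 20.
This cut is saturated, so no flow can exceed 20.

20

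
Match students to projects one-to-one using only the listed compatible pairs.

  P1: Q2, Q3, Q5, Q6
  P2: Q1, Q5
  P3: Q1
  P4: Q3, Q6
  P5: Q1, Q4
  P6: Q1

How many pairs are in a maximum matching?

Unit-capacity flow: source→left, listed edges, right→sink; max matching = max flow.
Augmenting path P1→Q2 (+1); matched 1.
Augmenting path P2→Q1 (+1); matched 2.
Augmenting path P4→Q3 (+1); matched 3.
Augmenting path P5→Q4 (+1); matched 4.
Augmenting path P3→Q1→P2→Q5 (+1); matched 5.
No augmenting path remains; maximum matching = 5.
König certificate: {P1, P2, P4, P5, Q1} is a vertex cover of size 5 (every listed pair touches it), so no matching can be larger.

5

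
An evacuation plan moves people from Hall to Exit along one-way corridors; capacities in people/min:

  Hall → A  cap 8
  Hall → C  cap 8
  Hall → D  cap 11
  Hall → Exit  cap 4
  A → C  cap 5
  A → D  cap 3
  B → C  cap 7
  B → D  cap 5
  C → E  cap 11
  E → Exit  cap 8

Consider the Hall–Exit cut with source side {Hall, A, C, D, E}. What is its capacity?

12

Edges leaving {Hall, A, C, D, E}: Hall→Exit (4), E→Exit (8).
Cut capacity = 4 + 8 = 12.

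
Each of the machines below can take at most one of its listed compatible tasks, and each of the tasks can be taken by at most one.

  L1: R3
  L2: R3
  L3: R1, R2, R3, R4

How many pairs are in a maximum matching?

Unit-capacity flow: source→left, listed edges, right→sink; max matching = max flow.
Augmenting path L1→R3 (+1); matched 1.
Augmenting path L3→R1 (+1); matched 2.
No augmenting path remains; maximum matching = 2.
König certificate: {L3, R3} is a vertex cover of size 2 (every listed pair touches it), so no matching can be larger.

2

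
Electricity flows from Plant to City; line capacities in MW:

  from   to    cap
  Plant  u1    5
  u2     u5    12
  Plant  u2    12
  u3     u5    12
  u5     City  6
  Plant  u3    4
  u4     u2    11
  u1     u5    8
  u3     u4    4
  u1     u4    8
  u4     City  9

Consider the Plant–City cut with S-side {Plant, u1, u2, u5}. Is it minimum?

No — its capacity is 18, but the minimum cut has capacity 15.

Given cut capacity: 4 + 8 + 6 = 18.
Augment Plant→u1→u4→City: bottleneck 5, flow now 5.
Augment Plant→u2→u5→City: bottleneck 6, flow now 11.
Augment Plant→u3→u4→City: bottleneck 4, flow now 15.
No augmenting path remains; maximum flow = 15.
In the residual graph, reachable from Plant: {Plant, u2, u5}.
Min-cut edges: Plant→u1 (5), Plant→u3 (4), u5→City (6); capacity 5 + 4 + 6 = 15.
Cut capacity 18 exceeds the max flow 15, so it is not minimum.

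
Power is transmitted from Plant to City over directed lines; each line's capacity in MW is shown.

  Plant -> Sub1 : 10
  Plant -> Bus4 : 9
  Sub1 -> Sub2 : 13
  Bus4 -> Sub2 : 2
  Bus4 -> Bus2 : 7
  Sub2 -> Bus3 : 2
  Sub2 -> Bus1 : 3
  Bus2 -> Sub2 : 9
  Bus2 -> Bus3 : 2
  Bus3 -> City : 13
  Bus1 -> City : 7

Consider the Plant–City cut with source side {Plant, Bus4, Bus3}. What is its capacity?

32

Edges leaving {Plant, Bus4, Bus3}: Plant→Sub1 (10), Bus4→Sub2 (2), Bus4→Bus2 (7), Bus3→City (13).
Cut capacity = 10 + 2 + 7 + 13 = 32.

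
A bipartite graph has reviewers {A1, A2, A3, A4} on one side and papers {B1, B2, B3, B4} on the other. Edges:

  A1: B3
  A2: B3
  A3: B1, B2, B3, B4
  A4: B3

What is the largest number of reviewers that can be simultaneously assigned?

Unit-capacity flow: source→left, listed edges, right→sink; max matching = max flow.
Augmenting path A1→B3 (+1); matched 1.
Augmenting path A3→B1 (+1); matched 2.
No augmenting path remains; maximum matching = 2.
König certificate: {A3, B3} is a vertex cover of size 2 (every listed pair touches it), so no matching can be larger.

2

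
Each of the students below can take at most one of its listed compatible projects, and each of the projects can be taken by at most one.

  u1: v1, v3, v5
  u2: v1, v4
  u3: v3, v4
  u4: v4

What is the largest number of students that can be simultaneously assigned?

Unit-capacity flow: source→left, listed edges, right→sink; max matching = max flow.
Augmenting path u1→v1 (+1); matched 1.
Augmenting path u2→v4 (+1); matched 2.
Augmenting path u3→v3 (+1); matched 3.
Augmenting path u4→v4→u2→v1→u1→v5 (+1); matched 4.
No augmenting path remains; maximum matching = 4.
König certificate: {u1, u2, u3, u4} is a vertex cover of size 4 (every listed pair touches it), so no matching can be larger.

4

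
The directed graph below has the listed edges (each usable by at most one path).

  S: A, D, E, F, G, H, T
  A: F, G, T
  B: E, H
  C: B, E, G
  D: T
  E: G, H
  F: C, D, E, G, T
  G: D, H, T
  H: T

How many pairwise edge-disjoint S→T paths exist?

Assign every edge capacity 1; by Menger, the answer equals the max flow.
Path S→T (+1); total 1.
Path S→A→T (+1); total 2.
Path S→D→T (+1); total 3.
Path S→F→T (+1); total 4.
Path S→G→T (+1); total 5.
Path S→H→T (+1); total 6.
No residual S→T path; max flow = 6.
Certifying cut of size 6: {D→T, G→T, H→T, S→A, S→F, S→T}.

6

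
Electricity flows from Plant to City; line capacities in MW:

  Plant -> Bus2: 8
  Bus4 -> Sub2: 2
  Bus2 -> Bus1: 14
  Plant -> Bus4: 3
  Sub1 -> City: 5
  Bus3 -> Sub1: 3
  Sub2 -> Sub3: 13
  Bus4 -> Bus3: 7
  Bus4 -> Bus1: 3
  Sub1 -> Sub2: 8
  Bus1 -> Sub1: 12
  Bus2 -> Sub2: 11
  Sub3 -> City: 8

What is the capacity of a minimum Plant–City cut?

11

Augment Plant→Bus4→Sub2→Sub3→City: bottleneck 2, flow now 2.
Augment Plant→Bus4→Bus1→Sub1→City: bottleneck 1, flow now 3.
Augment Plant→Bus2→Sub2→Sub3→City: bottleneck 6, flow now 9.
Augment Plant→Bus2→Bus1→Sub1→City: bottleneck 2, flow now 11.
No augmenting path remains; maximum flow = 11.
By max-flow min-cut, the minimum cut capacity equals the max flow.
In the residual graph, reachable from Plant: {Plant}.
Min-cut edges: Plant→Bus4 (3), Plant→Bus2 (8); capacity 3 + 8 = 11.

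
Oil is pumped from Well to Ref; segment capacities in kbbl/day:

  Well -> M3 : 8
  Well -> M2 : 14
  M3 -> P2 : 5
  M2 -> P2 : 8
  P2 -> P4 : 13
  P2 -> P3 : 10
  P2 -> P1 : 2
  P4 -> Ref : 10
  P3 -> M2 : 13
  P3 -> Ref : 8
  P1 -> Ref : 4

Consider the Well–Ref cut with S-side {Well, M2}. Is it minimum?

No — its capacity is 16, but the minimum cut has capacity 13.

Given cut capacity: 8 + 8 = 16.
Augment Well→M3→P2→P4→Ref: bottleneck 5, flow now 5.
Augment Well→M2→P2→P4→Ref: bottleneck 5, flow now 10.
Augment Well→M2→P2→P3→Ref: bottleneck 3, flow now 13.
No augmenting path remains; maximum flow = 13.
In the residual graph, reachable from Well: {Well, M3, M2}.
Min-cut edges: M3→P2 (5), M2→P2 (8); capacity 5 + 8 = 13.
Cut capacity 16 exceeds the max flow 13, so it is not minimum.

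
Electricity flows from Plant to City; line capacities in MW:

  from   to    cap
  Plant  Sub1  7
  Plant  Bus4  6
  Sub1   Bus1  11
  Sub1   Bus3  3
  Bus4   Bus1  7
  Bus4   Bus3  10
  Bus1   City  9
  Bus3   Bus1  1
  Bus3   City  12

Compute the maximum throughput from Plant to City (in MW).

13

Augment Plant→Sub1→Bus1→City: bottleneck 7, flow now 7.
Augment Plant→Bus4→Bus1→City: bottleneck 2, flow now 9.
Augment Plant→Bus4→Bus3→City: bottleneck 4, flow now 13.
No augmenting path remains; maximum flow = 13.
In the residual graph, reachable from Plant: {Plant}.
Min-cut edges: Plant→Sub1 (7), Plant→Bus4 (6); capacity 7 + 6 = 13.
This cut is saturated, so no flow can exceed 13.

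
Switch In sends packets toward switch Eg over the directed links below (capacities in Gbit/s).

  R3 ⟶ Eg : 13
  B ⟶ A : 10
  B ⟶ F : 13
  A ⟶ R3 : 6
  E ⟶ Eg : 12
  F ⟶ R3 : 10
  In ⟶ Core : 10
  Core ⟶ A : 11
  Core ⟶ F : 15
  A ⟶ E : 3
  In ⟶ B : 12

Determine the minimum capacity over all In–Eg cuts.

16

Augment In→B→A→E→Eg: bottleneck 3, flow now 3.
Augment In→B→A→R3→Eg: bottleneck 6, flow now 9.
Augment In→B→F→R3→Eg: bottleneck 3, flow now 12.
Augment In→Core→F→R3→Eg: bottleneck 4, flow now 16.
No augmenting path remains; maximum flow = 16.
By max-flow min-cut, the minimum cut capacity equals the max flow.
In the residual graph, reachable from In: {In, B, Core, A, F, R3}.
Min-cut edges: A→E (3), R3→Eg (13); capacity 3 + 13 = 16.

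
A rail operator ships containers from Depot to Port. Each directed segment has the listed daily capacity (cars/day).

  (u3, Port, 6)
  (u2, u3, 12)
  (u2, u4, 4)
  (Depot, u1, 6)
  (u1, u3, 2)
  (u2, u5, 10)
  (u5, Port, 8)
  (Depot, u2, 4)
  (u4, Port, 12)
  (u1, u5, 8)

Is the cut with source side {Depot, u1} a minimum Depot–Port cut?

No — its capacity is 14, but the minimum cut has capacity 10.

Given cut capacity: 4 + 2 + 8 = 14.
Augment Depot→u1→u3→Port: bottleneck 2, flow now 2.
Augment Depot→u1→u5→Port: bottleneck 4, flow now 6.
Augment Depot→u2→u3→Port: bottleneck 4, flow now 10.
No augmenting path remains; maximum flow = 10.
In the residual graph, reachable from Depot: {Depot}.
Min-cut edges: Depot→u1 (6), Depot→u2 (4); capacity 6 + 4 = 10.
Cut capacity 14 exceeds the max flow 10, so it is not minimum.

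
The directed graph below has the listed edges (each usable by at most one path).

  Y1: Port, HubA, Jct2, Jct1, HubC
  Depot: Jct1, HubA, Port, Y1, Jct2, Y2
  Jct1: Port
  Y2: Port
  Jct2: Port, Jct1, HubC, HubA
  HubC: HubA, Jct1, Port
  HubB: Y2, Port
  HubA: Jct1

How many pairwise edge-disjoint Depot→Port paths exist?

Assign every edge capacity 1; by Menger, the answer equals the max flow.
Path Depot→Port (+1); total 1.
Path Depot→Y1→Port (+1); total 2.
Path Depot→Jct2→Port (+1); total 3.
Path Depot→Y2→Port (+1); total 4.
Path Depot→Jct1→Port (+1); total 5.
No residual Depot→Port path; max flow = 5.
Certifying cut of size 5: {Depot→Jct2, Depot→Port, Depot→Y1, Depot→Y2, Jct1→Port}.

5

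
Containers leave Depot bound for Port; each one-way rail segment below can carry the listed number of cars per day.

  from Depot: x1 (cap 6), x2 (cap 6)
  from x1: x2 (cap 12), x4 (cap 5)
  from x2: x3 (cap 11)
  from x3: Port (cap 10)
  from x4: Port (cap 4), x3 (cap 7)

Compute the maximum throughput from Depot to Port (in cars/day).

Augment Depot→x1→x4→Port: bottleneck 4, flow now 4.
Augment Depot→x2→x3→Port: bottleneck 6, flow now 10.
Augment Depot→x1→x2→x3→Port: bottleneck 2, flow now 12.
No augmenting path remains; maximum flow = 12.
In the residual graph, reachable from Depot: {Depot}.
Min-cut edges: Depot→x1 (6), Depot→x2 (6); capacity 6 + 6 = 12.
This cut is saturated, so no flow can exceed 12.

12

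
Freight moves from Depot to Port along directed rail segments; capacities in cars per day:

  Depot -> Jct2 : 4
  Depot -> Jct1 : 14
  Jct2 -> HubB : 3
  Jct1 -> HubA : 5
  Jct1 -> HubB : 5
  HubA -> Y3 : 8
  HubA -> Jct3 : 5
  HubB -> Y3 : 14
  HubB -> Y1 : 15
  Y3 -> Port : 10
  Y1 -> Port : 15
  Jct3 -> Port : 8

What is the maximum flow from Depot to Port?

13

Augment Depot→Jct2→HubB→Y3→Port: bottleneck 3, flow now 3.
Augment Depot→Jct1→HubA→Y3→Port: bottleneck 5, flow now 8.
Augment Depot→Jct1→HubB→Y3→Port: bottleneck 2, flow now 10.
Augment Depot→Jct1→HubB→Y1→Port: bottleneck 3, flow now 13.
No augmenting path remains; maximum flow = 13.
In the residual graph, reachable from Depot: {Depot, Jct2, Jct1}.
Min-cut edges: Jct2→HubB (3), Jct1→HubA (5), Jct1→HubB (5); capacity 3 + 5 + 5 = 13.
This cut is saturated, so no flow can exceed 13.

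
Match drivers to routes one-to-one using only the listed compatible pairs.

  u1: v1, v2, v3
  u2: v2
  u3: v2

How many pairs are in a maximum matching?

Unit-capacity flow: source→left, listed edges, right→sink; max matching = max flow.
Augmenting path u1→v1 (+1); matched 1.
Augmenting path u2→v2 (+1); matched 2.
No augmenting path remains; maximum matching = 2.
König certificate: {u1, v2} is a vertex cover of size 2 (every listed pair touches it), so no matching can be larger.

2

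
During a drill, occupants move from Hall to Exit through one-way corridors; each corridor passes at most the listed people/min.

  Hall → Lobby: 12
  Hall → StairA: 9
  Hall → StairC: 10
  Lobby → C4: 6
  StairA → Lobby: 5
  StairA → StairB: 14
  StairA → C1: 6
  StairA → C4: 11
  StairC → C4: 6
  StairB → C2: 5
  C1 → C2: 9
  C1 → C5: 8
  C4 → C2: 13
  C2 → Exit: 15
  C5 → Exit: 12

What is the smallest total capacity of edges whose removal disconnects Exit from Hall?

Augment Hall→Lobby→C4→C2→Exit: bottleneck 6, flow now 6.
Augment Hall→StairA→StairB→C2→Exit: bottleneck 5, flow now 11.
Augment Hall→StairA→C1→C2→Exit: bottleneck 4, flow now 15.
Augment Hall→StairC→C4→C2→C1→C5→Exit: bottleneck 4, flow now 19. (uses reverse residual edge)
Augment Hall→StairC→C4→C2→StairB→StairA→C1→C5→Exit: bottleneck 2, flow now 21. (uses reverse residual edge)
No augmenting path remains; maximum flow = 21.
By max-flow min-cut, the minimum cut capacity equals the max flow.
In the residual graph, reachable from Hall: {Hall, Lobby, StairC}.
Min-cut edges: Hall→StairA (9), Lobby→C4 (6), StairC→C4 (6); capacity 9 + 6 + 6 = 21.

21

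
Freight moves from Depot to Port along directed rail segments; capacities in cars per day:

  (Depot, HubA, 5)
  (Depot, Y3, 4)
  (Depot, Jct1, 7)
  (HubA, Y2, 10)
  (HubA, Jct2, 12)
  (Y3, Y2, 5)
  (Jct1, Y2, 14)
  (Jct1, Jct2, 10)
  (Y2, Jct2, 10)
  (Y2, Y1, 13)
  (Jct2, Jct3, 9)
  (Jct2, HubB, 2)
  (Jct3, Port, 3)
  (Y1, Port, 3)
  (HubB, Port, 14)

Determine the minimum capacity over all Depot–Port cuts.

8

Augment Depot→HubA→Y2→Y1→Port: bottleneck 3, flow now 3.
Augment Depot→HubA→Jct2→Jct3→Port: bottleneck 2, flow now 5.
Augment Depot→Jct1→Jct2→Jct3→Port: bottleneck 1, flow now 6.
Augment Depot→Jct1→Jct2→HubB→Port: bottleneck 2, flow now 8.
No augmenting path remains; maximum flow = 8.
By max-flow min-cut, the minimum cut capacity equals the max flow.
In the residual graph, reachable from Depot: {Depot, HubA, Y3, Jct1, Y2, Jct2, Jct3, Y1}.
Min-cut edges: Jct2→HubB (2), Jct3→Port (3), Y1→Port (3); capacity 2 + 3 + 3 = 8.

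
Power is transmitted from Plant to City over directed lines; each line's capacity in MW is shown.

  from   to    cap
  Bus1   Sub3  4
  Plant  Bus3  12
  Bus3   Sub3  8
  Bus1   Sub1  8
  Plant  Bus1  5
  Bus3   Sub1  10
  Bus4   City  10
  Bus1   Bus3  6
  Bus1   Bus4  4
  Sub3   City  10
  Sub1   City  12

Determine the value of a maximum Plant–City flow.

Augment Plant→Bus3→Sub1→City: bottleneck 10, flow now 10.
Augment Plant→Bus3→Sub3→City: bottleneck 2, flow now 12.
Augment Plant→Bus1→Sub1→City: bottleneck 2, flow now 14.
Augment Plant→Bus1→Bus4→City: bottleneck 3, flow now 17.
No augmenting path remains; maximum flow = 17.
In the residual graph, reachable from Plant: {Plant}.
Min-cut edges: Plant→Bus3 (12), Plant→Bus1 (5); capacity 12 + 5 = 17.
This cut is saturated, so no flow can exceed 17.

17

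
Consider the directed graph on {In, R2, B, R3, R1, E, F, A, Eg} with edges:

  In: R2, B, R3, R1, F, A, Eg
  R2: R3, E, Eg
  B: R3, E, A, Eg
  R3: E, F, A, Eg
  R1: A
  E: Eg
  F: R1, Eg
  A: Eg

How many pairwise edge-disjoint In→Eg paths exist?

6

Assign every edge capacity 1; by Menger, the answer equals the max flow.
Path In→Eg (+1); total 1.
Path In→R2→Eg (+1); total 2.
Path In→B→Eg (+1); total 3.
Path In→R3→Eg (+1); total 4.
Path In→F→Eg (+1); total 5.
Path In→A→Eg (+1); total 6.
No residual In→Eg path; max flow = 6.
Certifying cut of size 6: {A→Eg, In→B, In→Eg, In→F, In→R2, In→R3}.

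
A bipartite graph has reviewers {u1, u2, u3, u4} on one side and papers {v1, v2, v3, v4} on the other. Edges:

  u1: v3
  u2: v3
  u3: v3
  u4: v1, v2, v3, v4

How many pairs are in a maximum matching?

Unit-capacity flow: source→left, listed edges, right→sink; max matching = max flow.
Augmenting path u1→v3 (+1); matched 1.
Augmenting path u4→v1 (+1); matched 2.
No augmenting path remains; maximum matching = 2.
König certificate: {u4, v3} is a vertex cover of size 2 (every listed pair touches it), so no matching can be larger.

2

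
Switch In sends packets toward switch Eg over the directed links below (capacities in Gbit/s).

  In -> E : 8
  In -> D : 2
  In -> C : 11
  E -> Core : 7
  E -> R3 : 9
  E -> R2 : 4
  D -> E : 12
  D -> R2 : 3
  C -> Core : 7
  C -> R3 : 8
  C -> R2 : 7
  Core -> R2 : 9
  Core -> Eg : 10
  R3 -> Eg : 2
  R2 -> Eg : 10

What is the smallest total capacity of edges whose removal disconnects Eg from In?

Augment In→E→Core→Eg: bottleneck 7, flow now 7.
Augment In→E→R3→Eg: bottleneck 1, flow now 8.
Augment In→D→R2→Eg: bottleneck 2, flow now 10.
Augment In→C→Core→Eg: bottleneck 3, flow now 13.
Augment In→C→R3→Eg: bottleneck 1, flow now 14.
Augment In→C→R2→Eg: bottleneck 7, flow now 21.
No augmenting path remains; maximum flow = 21.
By max-flow min-cut, the minimum cut capacity equals the max flow.
In the residual graph, reachable from In: {In}.
Min-cut edges: In→E (8), In→D (2), In→C (11); capacity 8 + 2 + 11 = 21.

21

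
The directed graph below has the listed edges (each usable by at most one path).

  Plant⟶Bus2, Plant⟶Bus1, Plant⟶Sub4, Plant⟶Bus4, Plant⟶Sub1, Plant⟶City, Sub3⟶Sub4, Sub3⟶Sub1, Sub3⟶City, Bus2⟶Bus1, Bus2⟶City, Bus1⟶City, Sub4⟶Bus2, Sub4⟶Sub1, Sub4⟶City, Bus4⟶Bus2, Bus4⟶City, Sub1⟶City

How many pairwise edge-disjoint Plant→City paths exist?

6

Assign every edge capacity 1; by Menger, the answer equals the max flow.
Path Plant→City (+1); total 1.
Path Plant→Bus2→City (+1); total 2.
Path Plant→Bus1→City (+1); total 3.
Path Plant→Sub4→City (+1); total 4.
Path Plant→Bus4→City (+1); total 5.
Path Plant→Sub1→City (+1); total 6.
No residual Plant→City path; max flow = 6.
Certifying cut of size 6: {Plant→Bus1, Plant→Bus2, Plant→Bus4, Plant→City, Plant→Sub1, Plant→Sub4}.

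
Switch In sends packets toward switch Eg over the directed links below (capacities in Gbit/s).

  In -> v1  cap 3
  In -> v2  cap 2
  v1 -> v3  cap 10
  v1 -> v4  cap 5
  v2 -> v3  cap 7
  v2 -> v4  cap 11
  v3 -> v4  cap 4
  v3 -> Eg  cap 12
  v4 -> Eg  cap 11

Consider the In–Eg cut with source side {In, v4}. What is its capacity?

16

Edges leaving {In, v4}: In→v1 (3), In→v2 (2), v4→Eg (11).
Cut capacity = 3 + 2 + 11 = 16.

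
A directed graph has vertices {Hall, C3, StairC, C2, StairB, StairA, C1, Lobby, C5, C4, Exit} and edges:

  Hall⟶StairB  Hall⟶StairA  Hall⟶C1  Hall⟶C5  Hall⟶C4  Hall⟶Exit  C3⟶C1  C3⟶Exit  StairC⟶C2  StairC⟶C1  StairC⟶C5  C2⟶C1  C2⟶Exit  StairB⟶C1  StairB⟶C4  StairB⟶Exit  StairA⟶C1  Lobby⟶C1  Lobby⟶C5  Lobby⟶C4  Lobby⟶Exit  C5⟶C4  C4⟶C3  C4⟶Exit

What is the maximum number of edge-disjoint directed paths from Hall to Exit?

4

Assign every edge capacity 1; by Menger, the answer equals the max flow.
Path Hall→Exit (+1); total 1.
Path Hall→StairB→Exit (+1); total 2.
Path Hall→C4→Exit (+1); total 3.
Path Hall→C5→C4→C3→Exit (+1); total 4.
No residual Hall→Exit path; max flow = 4.
Certifying cut of size 4: {Hall→C4, Hall→C5, Hall→Exit, Hall→StairB}.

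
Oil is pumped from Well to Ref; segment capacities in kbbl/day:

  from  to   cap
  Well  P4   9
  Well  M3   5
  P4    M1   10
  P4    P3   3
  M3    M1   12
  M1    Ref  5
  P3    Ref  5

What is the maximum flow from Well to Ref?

Augment Well→P4→M1→Ref: bottleneck 5, flow now 5.
Augment Well→P4→P3→Ref: bottleneck 3, flow now 8.
No augmenting path remains; maximum flow = 8.
In the residual graph, reachable from Well: {Well, P4, M3, M1}.
Min-cut edges: P4→P3 (3), M1→Ref (5); capacity 3 + 5 = 8.
This cut is saturated, so no flow can exceed 8.

8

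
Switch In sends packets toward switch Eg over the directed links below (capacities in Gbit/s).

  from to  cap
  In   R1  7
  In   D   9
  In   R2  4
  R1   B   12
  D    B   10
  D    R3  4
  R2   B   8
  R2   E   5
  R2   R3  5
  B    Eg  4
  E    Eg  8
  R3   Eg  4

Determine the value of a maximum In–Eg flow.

12

Augment In→R1→B→Eg: bottleneck 4, flow now 4.
Augment In→D→R3→Eg: bottleneck 4, flow now 8.
Augment In→R2→E→Eg: bottleneck 4, flow now 12.
No augmenting path remains; maximum flow = 12.
In the residual graph, reachable from In: {In, R1, D, B}.
Min-cut edges: In→R2 (4), D→R3 (4), B→Eg (4); capacity 4 + 4 + 4 = 12.
This cut is saturated, so no flow can exceed 12.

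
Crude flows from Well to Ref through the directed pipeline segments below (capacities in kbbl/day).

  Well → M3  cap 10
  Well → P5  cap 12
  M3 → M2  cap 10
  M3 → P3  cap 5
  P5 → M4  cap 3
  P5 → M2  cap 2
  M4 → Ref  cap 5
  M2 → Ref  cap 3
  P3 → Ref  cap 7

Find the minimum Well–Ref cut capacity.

11

Augment Well→M3→M2→Ref: bottleneck 3, flow now 3.
Augment Well→M3→P3→Ref: bottleneck 5, flow now 8.
Augment Well→P5→M4→Ref: bottleneck 3, flow now 11.
No augmenting path remains; maximum flow = 11.
By max-flow min-cut, the minimum cut capacity equals the max flow.
In the residual graph, reachable from Well: {Well, M3, P5, M2}.
Min-cut edges: M3→P3 (5), P5→M4 (3), M2→Ref (3); capacity 5 + 3 + 3 = 11.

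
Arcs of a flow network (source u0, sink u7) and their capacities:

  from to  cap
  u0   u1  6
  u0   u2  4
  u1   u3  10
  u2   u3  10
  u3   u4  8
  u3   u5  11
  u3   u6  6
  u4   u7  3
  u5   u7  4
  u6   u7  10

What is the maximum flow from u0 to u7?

10

Augment u0→u1→u3→u4→u7: bottleneck 3, flow now 3.
Augment u0→u1→u3→u5→u7: bottleneck 3, flow now 6.
Augment u0→u2→u3→u5→u7: bottleneck 1, flow now 7.
Augment u0→u2→u3→u6→u7: bottleneck 3, flow now 10.
No augmenting path remains; maximum flow = 10.
In the residual graph, reachable from u0: {u0}.
Min-cut edges: u0→u1 (6), u0→u2 (4); capacity 6 + 4 = 10.
This cut is saturated, so no flow can exceed 10.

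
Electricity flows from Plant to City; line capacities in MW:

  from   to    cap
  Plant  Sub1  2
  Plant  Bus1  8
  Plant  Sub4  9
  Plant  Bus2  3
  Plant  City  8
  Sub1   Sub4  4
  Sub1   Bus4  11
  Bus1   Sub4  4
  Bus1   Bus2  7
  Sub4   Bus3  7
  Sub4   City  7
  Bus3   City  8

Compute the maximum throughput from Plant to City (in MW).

Augment Plant→City: bottleneck 8, flow now 8.
Augment Plant→Sub4→City: bottleneck 7, flow now 15.
Augment Plant→Sub4→Bus3→City: bottleneck 2, flow now 17.
Augment Plant→Sub1→Sub4→Bus3→City: bottleneck 2, flow now 19.
Augment Plant→Bus1→Sub4→Bus3→City: bottleneck 3, flow now 22.
No augmenting path remains; maximum flow = 22.
In the residual graph, reachable from Plant: {Plant, Sub1, Bus1, Sub4, Bus4, Bus2}.
Min-cut edges: Plant→City (8), Sub4→Bus3 (7), Sub4→City (7); capacity 8 + 7 + 7 = 22.
This cut is saturated, so no flow can exceed 22.

22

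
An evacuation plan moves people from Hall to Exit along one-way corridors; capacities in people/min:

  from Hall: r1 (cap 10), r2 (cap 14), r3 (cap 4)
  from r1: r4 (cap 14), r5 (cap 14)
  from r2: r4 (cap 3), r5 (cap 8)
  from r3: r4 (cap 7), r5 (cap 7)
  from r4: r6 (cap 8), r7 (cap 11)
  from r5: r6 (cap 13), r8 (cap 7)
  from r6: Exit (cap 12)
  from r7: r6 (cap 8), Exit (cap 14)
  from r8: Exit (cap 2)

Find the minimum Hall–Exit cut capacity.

25

Augment Hall→r1→r4→r6→Exit: bottleneck 8, flow now 8.
Augment Hall→r1→r4→r7→Exit: bottleneck 2, flow now 10.
Augment Hall→r2→r4→r7→Exit: bottleneck 3, flow now 13.
Augment Hall→r2→r5→r6→Exit: bottleneck 4, flow now 17.
Augment Hall→r2→r5→r8→Exit: bottleneck 2, flow now 19.
Augment Hall→r3→r4→r7→Exit: bottleneck 4, flow now 23.
Augment Hall→r2→r5→r6→r4→r7→Exit: bottleneck 2, flow now 25. (uses reverse residual edge)
No augmenting path remains; maximum flow = 25.
By max-flow min-cut, the minimum cut capacity equals the max flow.
In the residual graph, reachable from Hall: {Hall, r2}.
Min-cut edges: Hall→r1 (10), Hall→r3 (4), r2→r4 (3), r2→r5 (8); capacity 10 + 4 + 3 + 8 = 25.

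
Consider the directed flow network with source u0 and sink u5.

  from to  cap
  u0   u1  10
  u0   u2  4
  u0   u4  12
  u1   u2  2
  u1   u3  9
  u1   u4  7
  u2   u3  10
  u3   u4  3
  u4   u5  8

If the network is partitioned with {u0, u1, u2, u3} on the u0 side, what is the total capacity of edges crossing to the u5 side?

Edges leaving {u0, u1, u2, u3}: u0→u4 (12), u1→u4 (7), u3→u4 (3).
Cut capacity = 12 + 7 + 3 = 22.

22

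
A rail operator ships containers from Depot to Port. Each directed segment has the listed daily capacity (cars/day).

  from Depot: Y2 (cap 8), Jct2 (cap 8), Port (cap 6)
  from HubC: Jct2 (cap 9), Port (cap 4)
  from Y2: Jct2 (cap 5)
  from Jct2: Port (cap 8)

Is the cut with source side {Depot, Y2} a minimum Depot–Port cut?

No — its capacity is 19, but the minimum cut has capacity 14.

Given cut capacity: 8 + 6 + 5 = 19.
Augment Depot→Port: bottleneck 6, flow now 6.
Augment Depot→Jct2→Port: bottleneck 8, flow now 14.
No augmenting path remains; maximum flow = 14.
In the residual graph, reachable from Depot: {Depot, Y2, Jct2}.
Min-cut edges: Depot→Port (6), Jct2→Port (8); capacity 6 + 8 = 14.
Cut capacity 19 exceeds the max flow 14, so it is not minimum.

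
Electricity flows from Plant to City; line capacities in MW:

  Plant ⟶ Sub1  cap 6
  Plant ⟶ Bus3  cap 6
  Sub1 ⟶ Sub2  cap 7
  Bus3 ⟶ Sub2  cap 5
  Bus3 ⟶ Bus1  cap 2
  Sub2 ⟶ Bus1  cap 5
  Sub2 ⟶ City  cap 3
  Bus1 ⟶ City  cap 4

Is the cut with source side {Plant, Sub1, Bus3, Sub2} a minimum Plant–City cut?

No — its capacity is 10, but the minimum cut has capacity 7.

Given cut capacity: 2 + 5 + 3 = 10.
Augment Plant→Sub1→Sub2→City: bottleneck 3, flow now 3.
Augment Plant→Bus3→Bus1→City: bottleneck 2, flow now 5.
Augment Plant→Sub1→Sub2→Bus1→City: bottleneck 2, flow now 7.
No augmenting path remains; maximum flow = 7.
In the residual graph, reachable from Plant: {Plant, Sub1, Bus3, Sub2, Bus1}.
Min-cut edges: Sub2→City (3), Bus1→City (4); capacity 3 + 4 = 7.
Cut capacity 10 exceeds the max flow 7, so it is not minimum.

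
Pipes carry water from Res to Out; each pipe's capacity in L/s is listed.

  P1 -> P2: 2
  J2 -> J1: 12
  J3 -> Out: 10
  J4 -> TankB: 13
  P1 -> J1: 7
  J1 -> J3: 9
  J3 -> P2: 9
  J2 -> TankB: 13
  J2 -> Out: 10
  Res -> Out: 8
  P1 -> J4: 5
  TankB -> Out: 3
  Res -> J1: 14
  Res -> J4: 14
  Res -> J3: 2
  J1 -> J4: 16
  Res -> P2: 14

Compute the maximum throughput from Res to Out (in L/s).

21

Augment Res→Out: bottleneck 8, flow now 8.
Augment Res→J3→Out: bottleneck 2, flow now 10.
Augment Res→J1→J3→Out: bottleneck 8, flow now 18.
Augment Res→J4→TankB→Out: bottleneck 3, flow now 21.
No augmenting path remains; maximum flow = 21.
In the residual graph, reachable from Res: {Res, J1, J4, J3, P2, TankB}.
Min-cut edges: Res→Out (8), J3→Out (10), TankB→Out (3); capacity 8 + 10 + 3 = 21.
This cut is saturated, so no flow can exceed 21.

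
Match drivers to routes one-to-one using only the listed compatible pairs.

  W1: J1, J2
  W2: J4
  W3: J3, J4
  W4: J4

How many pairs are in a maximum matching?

3

Unit-capacity flow: source→left, listed edges, right→sink; max matching = max flow.
Augmenting path W1→J1 (+1); matched 1.
Augmenting path W2→J4 (+1); matched 2.
Augmenting path W3→J3 (+1); matched 3.
No augmenting path remains; maximum matching = 3.
König certificate: {W1, W3, J4} is a vertex cover of size 3 (every listed pair touches it), so no matching can be larger.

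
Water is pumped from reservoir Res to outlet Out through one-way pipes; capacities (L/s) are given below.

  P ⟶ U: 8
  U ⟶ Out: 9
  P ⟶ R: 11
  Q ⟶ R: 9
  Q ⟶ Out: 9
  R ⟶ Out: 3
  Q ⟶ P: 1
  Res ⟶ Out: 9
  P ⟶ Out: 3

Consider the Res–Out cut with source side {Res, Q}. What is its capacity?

28

Edges leaving {Res, Q}: Res→Out (9), Q→P (1), Q→R (9), Q→Out (9).
Cut capacity = 9 + 1 + 9 + 9 = 28.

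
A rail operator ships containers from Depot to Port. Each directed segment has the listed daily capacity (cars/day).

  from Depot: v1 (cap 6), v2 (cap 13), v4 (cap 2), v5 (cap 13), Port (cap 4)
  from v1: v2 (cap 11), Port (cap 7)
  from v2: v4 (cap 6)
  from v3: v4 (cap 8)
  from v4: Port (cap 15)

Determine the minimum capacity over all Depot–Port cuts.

Augment Depot→Port: bottleneck 4, flow now 4.
Augment Depot→v1→Port: bottleneck 6, flow now 10.
Augment Depot→v4→Port: bottleneck 2, flow now 12.
Augment Depot→v2→v4→Port: bottleneck 6, flow now 18.
No augmenting path remains; maximum flow = 18.
By max-flow min-cut, the minimum cut capacity equals the max flow.
In the residual graph, reachable from Depot: {Depot, v2, v5}.
Min-cut edges: Depot→v1 (6), Depot→v4 (2), Depot→Port (4), v2→v4 (6); capacity 6 + 2 + 4 + 6 = 18.

18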